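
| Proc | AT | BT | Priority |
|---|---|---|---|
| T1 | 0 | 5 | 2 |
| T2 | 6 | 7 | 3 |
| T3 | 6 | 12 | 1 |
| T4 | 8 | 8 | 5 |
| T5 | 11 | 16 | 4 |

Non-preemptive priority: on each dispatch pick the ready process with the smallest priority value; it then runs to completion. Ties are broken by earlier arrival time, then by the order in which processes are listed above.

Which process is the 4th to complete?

T5

Gantt: | T1 0-5 | idle 5-6 | T3 6-18 | T2 18-25 | T5 25-41 | T4 41-49 |
Completion: T1=5  T2=25  T3=18  T4=49  T5=41
Turnaround (C−A): T1=5  T2=19  T3=12  T4=41  T5=30
Finish order: T1 → T3 → T2 → T5 → T4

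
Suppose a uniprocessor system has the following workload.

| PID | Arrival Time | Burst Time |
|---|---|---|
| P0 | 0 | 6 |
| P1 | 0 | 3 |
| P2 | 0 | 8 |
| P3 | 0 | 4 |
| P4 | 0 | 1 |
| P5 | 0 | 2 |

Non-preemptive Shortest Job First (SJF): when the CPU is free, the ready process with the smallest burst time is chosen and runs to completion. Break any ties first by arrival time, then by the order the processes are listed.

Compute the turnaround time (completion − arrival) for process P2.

24

Gantt: | P4 0-1 | P5 1-3 | P1 3-6 | P3 6-10 | P0 10-16 | P2 16-24 |
Completion: P0=16  P1=6  P2=24  P3=10  P4=1  P5=3
Turnaround(P2) = completion − arrival = 24 − 0 = 24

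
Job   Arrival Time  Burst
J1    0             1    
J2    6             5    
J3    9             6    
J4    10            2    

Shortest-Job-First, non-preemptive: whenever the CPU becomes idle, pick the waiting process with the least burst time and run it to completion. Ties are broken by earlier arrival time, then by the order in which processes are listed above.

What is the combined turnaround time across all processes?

Timeline: | J1 0-1 | idle 1-6 | J2 6-11 | J4 11-13 | J3 13-19 |
Completion: J1=1  J2=11  J3=19  J4=13
Turnaround = completion − arrival: J1=1, J2=5, J3=10, J4=3
Total turnaround = 1 + 5 + 10 + 3 = 19

19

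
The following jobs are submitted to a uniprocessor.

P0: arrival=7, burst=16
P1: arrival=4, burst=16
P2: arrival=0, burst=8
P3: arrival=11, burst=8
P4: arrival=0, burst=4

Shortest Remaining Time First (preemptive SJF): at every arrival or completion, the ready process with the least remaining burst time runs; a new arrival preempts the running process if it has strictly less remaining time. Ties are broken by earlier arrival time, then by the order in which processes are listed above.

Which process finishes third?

P3

Timeline: | P4 0-4 | P2 4-12 | P3 12-20 | P1 20-36 | P0 36-52 |
Completion: P0=52  P1=36  P2=12  P3=20  P4=4
Turnaround (C−A): P0=45  P1=32  P2=12  P3=9  P4=4
Finish order: P4 → P2 → P3 → P1 → P0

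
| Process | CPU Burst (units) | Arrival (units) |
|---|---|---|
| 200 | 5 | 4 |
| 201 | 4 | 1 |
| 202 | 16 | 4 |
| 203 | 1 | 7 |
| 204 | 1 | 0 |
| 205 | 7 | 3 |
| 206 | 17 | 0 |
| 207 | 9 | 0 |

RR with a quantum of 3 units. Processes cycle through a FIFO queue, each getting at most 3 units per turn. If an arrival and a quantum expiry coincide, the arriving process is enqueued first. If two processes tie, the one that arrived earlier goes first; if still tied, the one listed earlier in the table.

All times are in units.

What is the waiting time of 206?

42

Schedule: | 204 0-1 | 206 1-4 | 207 4-7 | 201 7-10 | 205 10-13 | 200 13-16 | 202 16-19 | 206 19-22 | 203 22-23 | 207 23-26 | 201 26-27 | 205 27-30 | 200 30-32 | 202 32-35 | 206 35-38 | 207 38-41 | 205 41-42 | 202 42-45 | 206 45-48 | 202 48-51 | 206 51-54 | 202 54-57 | 206 57-59 | 202 59-60 |
Completion: 200=32  201=27  202=60  203=23  204=1  205=42  206=59  207=41
Turnaround (C−A): 200=28  201=26  202=56  203=16  204=1  205=39  206=59  207=41
Waiting(206) = turnaround − burst = 59 − 17 = 42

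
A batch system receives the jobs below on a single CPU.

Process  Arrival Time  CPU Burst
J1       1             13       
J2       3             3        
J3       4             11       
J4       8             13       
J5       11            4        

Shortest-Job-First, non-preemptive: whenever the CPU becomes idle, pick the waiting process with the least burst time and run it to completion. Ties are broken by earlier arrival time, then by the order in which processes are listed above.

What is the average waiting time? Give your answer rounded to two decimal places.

11.60

Gantt: | idle 0-1 | J1 1-14 | J2 14-17 | J5 17-21 | J3 21-32 | J4 32-45 |
Completion: J1=14  J2=17  J3=32  J4=45  J5=21
Turnaround (C−A): J1=13  J2=14  J3=28  J4=37  J5=10
Waiting times: J1=0, J2=11, J3=17, J4=24, J5=6
Average waiting = (0+11+17+24+6) / 5 = 58/5 = 11.60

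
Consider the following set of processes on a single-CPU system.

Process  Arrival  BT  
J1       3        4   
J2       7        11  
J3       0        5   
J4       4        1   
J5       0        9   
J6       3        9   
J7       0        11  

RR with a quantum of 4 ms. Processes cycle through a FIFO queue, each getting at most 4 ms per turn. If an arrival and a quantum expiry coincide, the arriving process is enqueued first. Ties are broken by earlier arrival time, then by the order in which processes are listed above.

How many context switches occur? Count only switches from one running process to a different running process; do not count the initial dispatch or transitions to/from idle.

Schedule: | J3 0-4 | J5 4-8 | J7 8-12 | J1 12-16 | J6 16-20 | J4 20-21 | J3 21-22 | J2 22-26 | J5 26-30 | J7 30-34 | J6 34-38 | J2 38-42 | J5 42-43 | J7 43-46 | J6 46-47 | J2 47-50 |
Completion: J1=16  J2=50  J3=22  J4=21  J5=43  J6=47  J7=46
Turnaround (C−A): J1=13  J2=43  J3=22  J4=17  J5=43  J6=44  J7=46

15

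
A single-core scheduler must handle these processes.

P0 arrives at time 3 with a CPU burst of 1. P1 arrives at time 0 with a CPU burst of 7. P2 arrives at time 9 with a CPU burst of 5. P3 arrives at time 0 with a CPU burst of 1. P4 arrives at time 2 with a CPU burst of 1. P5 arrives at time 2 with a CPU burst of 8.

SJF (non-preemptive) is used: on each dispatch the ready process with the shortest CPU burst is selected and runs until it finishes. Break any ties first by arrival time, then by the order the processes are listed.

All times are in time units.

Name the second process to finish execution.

P1

Schedule: | P3 0-1 | P1 1-8 | P4 8-9 | P0 9-10 | P2 10-15 | P5 15-23 |
Completion: P0=10  P1=8  P2=15  P3=1  P4=9  P5=23
Turnaround (C−A): P0=7  P1=8  P2=6  P3=1  P4=7  P5=21
Finish order: P3 → P1 → P4 → P0 → P2 → P5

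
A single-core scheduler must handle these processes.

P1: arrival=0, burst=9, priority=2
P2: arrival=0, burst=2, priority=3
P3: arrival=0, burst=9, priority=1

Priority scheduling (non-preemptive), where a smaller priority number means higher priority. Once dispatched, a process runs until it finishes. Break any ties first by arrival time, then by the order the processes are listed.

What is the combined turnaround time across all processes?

47

Schedule: | P3 0-9 | P1 9-18 | P2 18-20 |
Completion: P1=18  P2=20  P3=9
Turnaround (C−A): P1=18  P2=20  P3=9
Turnaround = completion − arrival: P1=18, P2=20, P3=9
Total turnaround = 18 + 20 + 9 = 47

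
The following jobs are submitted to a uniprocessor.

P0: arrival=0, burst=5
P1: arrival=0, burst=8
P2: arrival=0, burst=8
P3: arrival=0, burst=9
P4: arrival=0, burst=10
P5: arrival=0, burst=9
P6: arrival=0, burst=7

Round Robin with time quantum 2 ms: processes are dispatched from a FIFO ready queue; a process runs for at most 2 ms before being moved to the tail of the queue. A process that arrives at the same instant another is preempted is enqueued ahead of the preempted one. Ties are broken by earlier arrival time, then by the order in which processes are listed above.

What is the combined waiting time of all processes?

Gantt: | P0 0-2 | P1 2-4 | P2 4-6 | P3 6-8 | P4 8-10 | P5 10-12 | P6 12-14 | P0 14-16 | P1 16-18 | P2 18-20 | P3 20-22 | P4 22-24 | P5 24-26 | P6 26-28 | P0 28-29 | P1 29-31 | P2 31-33 | P3 33-35 | P4 35-37 | P5 37-39 | P6 39-41 | P1 41-43 | P2 43-45 | P3 45-47 | P4 47-49 | P5 49-51 | P6 51-52 | P3 52-53 | P4 53-55 | P5 55-56 |
Completion: P0=29  P1=43  P2=45  P3=53  P4=55  P5=56  P6=52
Turnaround (C−A): P0=29  P1=43  P2=45  P3=53  P4=55  P5=56  P6=52
Waiting = turnaround − burst: P0=24, P1=35, P2=37, P3=44, P4=45, P5=47, P6=45
Total waiting = 24 + 35 + 37 + 44 + 45 + 47 + 45 = 277

277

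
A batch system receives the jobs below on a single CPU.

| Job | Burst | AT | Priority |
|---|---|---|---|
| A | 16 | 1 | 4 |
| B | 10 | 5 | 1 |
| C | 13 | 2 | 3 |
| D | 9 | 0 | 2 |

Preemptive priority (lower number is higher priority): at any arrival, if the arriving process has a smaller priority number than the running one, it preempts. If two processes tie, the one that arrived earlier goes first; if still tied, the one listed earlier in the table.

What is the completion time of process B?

Schedule: | D 0-5 | B 5-15 | D 15-19 | C 19-32 | A 32-48 |
Completion: A=48  B=15  C=32  D=19

15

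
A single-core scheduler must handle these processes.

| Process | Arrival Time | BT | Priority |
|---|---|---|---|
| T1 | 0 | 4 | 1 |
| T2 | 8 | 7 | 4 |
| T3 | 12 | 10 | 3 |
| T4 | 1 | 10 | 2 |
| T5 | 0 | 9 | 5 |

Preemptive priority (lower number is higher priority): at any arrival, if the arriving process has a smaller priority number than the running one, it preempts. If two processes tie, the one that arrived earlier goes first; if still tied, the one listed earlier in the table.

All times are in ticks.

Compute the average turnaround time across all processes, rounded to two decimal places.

18.40

Gantt: | T1 0-4 | T4 4-14 | T3 14-24 | T2 24-31 | T5 31-40 |
Completion: T1=4  T2=31  T3=24  T4=14  T5=40
Turnaround (C−A): T1=4  T2=23  T3=12  T4=13  T5=40
Turnaround times: T1=4, T2=23, T3=12, T4=13, T5=40
Average turnaround = (4+23+12+13+40) / 5 = 92/5 = 18.40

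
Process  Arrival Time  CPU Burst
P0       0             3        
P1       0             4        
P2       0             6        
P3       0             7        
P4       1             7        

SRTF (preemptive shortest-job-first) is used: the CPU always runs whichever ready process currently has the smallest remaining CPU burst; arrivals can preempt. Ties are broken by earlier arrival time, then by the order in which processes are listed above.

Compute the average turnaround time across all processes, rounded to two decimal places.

13.80

Schedule: | P0 0-3 | P1 3-7 | P2 7-13 | P3 13-20 | P4 20-27 |
Completion: P0=3  P1=7  P2=13  P3=20  P4=27
Turnaround times: P0=3, P1=7, P2=13, P3=20, P4=26
Average turnaround = (3+7+13+20+26) / 5 = 69/5 = 13.80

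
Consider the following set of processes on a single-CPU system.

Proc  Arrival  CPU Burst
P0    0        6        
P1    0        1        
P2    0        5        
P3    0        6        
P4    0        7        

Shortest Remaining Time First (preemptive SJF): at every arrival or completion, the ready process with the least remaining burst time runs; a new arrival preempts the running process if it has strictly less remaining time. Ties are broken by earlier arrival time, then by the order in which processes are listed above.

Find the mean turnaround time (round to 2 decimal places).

12.40

Gantt: | P1 0-1 | P2 1-6 | P0 6-12 | P3 12-18 | P4 18-25 |
Completion: P0=12  P1=1  P2=6  P3=18  P4=25
Turnaround (C−A): P0=12  P1=1  P2=6  P3=18  P4=25
Turnaround times: P0=12, P1=1, P2=6, P3=18, P4=25
Average turnaround = (12+1+6+18+25) / 5 = 62/5 = 12.40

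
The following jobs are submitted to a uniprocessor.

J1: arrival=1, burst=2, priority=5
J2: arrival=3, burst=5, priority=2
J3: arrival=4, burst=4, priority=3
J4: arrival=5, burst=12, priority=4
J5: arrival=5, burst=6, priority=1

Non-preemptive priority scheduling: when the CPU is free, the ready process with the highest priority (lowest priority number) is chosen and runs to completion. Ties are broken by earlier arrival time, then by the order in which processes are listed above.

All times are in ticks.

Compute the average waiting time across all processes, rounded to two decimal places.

5.20

Schedule: | idle 0-1 | J1 1-3 | J2 3-8 | J5 8-14 | J3 14-18 | J4 18-30 |
Completion: J1=3  J2=8  J3=18  J4=30  J5=14
Turnaround (C−A): J1=2  J2=5  J3=14  J4=25  J5=9
Waiting times: J1=0, J2=0, J3=10, J4=13, J5=3
Average waiting = (0+0+10+13+3) / 5 = 26/5 = 5.20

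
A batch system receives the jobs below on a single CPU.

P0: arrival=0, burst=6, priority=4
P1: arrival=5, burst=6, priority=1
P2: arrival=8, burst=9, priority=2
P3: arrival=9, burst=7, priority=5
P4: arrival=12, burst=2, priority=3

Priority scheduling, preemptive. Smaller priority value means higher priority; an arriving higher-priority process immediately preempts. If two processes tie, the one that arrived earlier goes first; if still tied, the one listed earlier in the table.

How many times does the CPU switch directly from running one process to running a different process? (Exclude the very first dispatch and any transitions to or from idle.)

Timeline: | P0 0-5 | P1 5-11 | P2 11-20 | P4 20-22 | P0 22-23 | P3 23-30 |
Completion: P0=23  P1=11  P2=20  P3=30  P4=22

5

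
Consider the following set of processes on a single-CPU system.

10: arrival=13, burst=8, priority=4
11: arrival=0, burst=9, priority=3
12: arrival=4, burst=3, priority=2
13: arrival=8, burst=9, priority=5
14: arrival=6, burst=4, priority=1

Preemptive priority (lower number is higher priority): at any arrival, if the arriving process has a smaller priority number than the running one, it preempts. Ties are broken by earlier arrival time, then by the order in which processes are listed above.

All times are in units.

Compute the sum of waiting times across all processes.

30

Timeline: | 11 0-4 | 12 4-6 | 14 6-10 | 12 10-11 | 11 11-16 | 10 16-24 | 13 24-33 |
Completion: 10=24  11=16  12=11  13=33  14=10
Waiting = turnaround − burst: 10=3, 11=7, 12=4, 13=16, 14=0
Total waiting = 3 + 7 + 4 + 16 + 0 = 30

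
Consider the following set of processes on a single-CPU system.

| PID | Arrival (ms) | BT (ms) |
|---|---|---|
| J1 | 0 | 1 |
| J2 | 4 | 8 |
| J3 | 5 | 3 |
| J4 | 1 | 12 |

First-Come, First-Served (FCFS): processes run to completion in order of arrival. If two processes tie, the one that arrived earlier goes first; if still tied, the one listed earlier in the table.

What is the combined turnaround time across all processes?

Schedule: | J1 0-1 | J4 1-13 | J2 13-21 | J3 21-24 |
Completion: J1=1  J2=21  J3=24  J4=13
Turnaround = completion − arrival: J1=1, J2=17, J3=19, J4=12
Total turnaround = 1 + 17 + 19 + 12 = 49

49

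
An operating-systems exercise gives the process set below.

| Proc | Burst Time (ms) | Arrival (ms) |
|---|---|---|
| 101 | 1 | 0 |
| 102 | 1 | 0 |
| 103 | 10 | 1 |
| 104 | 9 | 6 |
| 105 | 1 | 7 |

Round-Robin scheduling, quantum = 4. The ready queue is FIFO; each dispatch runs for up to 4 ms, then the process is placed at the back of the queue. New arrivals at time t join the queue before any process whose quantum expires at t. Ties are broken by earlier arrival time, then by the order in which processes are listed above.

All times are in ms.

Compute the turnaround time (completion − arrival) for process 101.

Schedule: | 101 0-1 | 102 1-2 | 103 2-6 | 104 6-10 | 103 10-14 | 105 14-15 | 104 15-19 | 103 19-21 | 104 21-22 |
Completion: 101=1  102=2  103=21  104=22  105=15
Turnaround (C−A): 101=1  102=2  103=20  104=16  105=8
Turnaround(101) = completion − arrival = 1 − 0 = 1

1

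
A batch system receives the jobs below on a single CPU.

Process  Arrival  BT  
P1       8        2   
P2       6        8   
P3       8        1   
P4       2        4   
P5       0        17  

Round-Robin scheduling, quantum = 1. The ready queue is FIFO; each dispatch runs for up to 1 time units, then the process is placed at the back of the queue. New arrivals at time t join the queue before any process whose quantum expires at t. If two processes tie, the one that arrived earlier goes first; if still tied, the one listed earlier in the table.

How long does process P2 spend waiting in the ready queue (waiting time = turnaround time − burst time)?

12

Schedule: | P5 0-2 | P4 2-3 | P5 3-4 | P4 4-5 | P5 5-6 | P4 6-7 | P2 7-8 | P5 8-9 | P4 9-10 | P1 10-11 | P3 11-12 | P2 12-13 | P5 13-14 | P1 14-15 | P2 15-16 | P5 16-17 | P2 17-18 | P5 18-19 | P2 19-20 | P5 20-21 | P2 21-22 | P5 22-23 | P2 23-24 | P5 24-25 | P2 25-26 | P5 26-32 |
Completion: P1=15  P2=26  P3=12  P4=10  P5=32
Turnaround (C−A): P1=7  P2=20  P3=4  P4=8  P5=32
Waiting(P2) = turnaround − burst = 20 − 8 = 12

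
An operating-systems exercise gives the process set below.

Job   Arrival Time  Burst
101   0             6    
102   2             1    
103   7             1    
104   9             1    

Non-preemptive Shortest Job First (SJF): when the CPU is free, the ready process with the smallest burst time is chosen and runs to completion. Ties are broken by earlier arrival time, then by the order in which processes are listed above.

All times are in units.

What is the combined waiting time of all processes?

Schedule: | 101 0-6 | 102 6-7 | 103 7-8 | idle 8-9 | 104 9-10 |
Completion: 101=6  102=7  103=8  104=10
Turnaround (C−A): 101=6  102=5  103=1  104=1
Waiting = turnaround − burst: 101=0, 102=4, 103=0, 104=0
Total waiting = 0 + 4 + 0 + 0 = 4

4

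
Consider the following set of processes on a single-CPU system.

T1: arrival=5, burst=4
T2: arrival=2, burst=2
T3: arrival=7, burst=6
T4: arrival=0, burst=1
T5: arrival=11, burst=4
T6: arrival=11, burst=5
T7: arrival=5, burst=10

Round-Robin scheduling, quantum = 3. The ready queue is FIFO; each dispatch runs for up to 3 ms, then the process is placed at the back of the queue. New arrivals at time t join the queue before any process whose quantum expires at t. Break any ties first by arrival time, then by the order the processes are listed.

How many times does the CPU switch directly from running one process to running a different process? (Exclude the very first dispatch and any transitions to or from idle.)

Schedule: | T4 0-1 | idle 1-2 | T2 2-4 | idle 4-5 | T1 5-8 | T7 8-11 | T3 11-14 | T1 14-15 | T5 15-18 | T6 18-21 | T7 21-24 | T3 24-27 | T5 27-28 | T6 28-30 | T7 30-34 |
Completion: T1=15  T2=4  T3=27  T4=1  T5=28  T6=30  T7=34

10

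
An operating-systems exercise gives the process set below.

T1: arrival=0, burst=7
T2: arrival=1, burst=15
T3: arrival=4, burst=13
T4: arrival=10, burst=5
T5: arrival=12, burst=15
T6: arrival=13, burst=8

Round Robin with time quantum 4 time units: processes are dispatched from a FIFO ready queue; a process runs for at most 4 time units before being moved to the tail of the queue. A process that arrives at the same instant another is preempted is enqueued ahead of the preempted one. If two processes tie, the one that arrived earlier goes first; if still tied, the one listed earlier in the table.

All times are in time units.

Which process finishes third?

T6

Schedule: | T1 0-4 | T2 4-8 | T3 8-12 | T1 12-15 | T2 15-19 | T4 19-23 | T5 23-27 | T3 27-31 | T6 31-35 | T2 35-39 | T4 39-40 | T5 40-44 | T3 44-48 | T6 48-52 | T2 52-55 | T5 55-59 | T3 59-60 | T5 60-63 |
Completion: T1=15  T2=55  T3=60  T4=40  T5=63  T6=52
Finish order: T1 → T4 → T6 → T2 → T3 → T5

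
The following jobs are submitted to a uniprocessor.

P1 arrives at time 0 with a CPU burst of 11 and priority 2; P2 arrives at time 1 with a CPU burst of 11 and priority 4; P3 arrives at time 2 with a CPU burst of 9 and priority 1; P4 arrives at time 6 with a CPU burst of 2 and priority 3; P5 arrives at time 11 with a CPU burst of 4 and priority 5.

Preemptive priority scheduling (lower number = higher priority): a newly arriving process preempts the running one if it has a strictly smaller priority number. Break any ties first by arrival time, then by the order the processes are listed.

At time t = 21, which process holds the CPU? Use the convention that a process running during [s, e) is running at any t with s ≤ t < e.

Schedule: | P1 0-2 | P3 2-11 | P1 11-20 | P4 20-22 | P2 22-33 | P5 33-37 |
Completion: P1=20  P2=33  P3=11  P4=22  P5=37

P4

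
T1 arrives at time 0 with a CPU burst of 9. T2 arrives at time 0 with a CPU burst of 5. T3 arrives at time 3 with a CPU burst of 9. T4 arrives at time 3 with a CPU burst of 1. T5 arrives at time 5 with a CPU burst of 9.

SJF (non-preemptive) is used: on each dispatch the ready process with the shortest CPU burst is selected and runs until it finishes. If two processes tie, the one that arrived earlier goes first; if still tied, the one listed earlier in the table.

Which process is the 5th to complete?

Timeline: | T2 0-5 | T4 5-6 | T1 6-15 | T3 15-24 | T5 24-33 |
Completion: T1=15  T2=5  T3=24  T4=6  T5=33
Turnaround (C−A): T1=15  T2=5  T3=21  T4=3  T5=28
Finish order: T2 → T4 → T1 → T3 → T5

T5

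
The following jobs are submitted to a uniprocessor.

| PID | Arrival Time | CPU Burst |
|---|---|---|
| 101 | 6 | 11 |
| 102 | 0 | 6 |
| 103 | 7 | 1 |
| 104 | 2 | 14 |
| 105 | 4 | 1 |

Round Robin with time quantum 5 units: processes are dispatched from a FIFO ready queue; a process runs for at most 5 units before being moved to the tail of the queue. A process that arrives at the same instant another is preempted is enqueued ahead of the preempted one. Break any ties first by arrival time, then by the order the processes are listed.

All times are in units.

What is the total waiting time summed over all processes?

Gantt: | 102 0-5 | 104 5-10 | 105 10-11 | 102 11-12 | 101 12-17 | 103 17-18 | 104 18-23 | 101 23-28 | 104 28-32 | 101 32-33 |
Completion: 101=33  102=12  103=18  104=32  105=11
Waiting = turnaround − burst: 101=16, 102=6, 103=10, 104=16, 105=6
Total waiting = 16 + 6 + 10 + 16 + 6 = 54

54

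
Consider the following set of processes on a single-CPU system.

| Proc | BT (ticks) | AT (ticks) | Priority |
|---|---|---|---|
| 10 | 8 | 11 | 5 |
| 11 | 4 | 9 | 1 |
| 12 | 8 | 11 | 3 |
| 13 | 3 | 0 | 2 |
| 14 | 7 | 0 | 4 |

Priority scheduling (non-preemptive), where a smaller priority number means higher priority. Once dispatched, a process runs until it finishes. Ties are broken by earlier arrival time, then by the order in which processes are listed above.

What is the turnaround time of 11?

5

Schedule: | 13 0-3 | 14 3-10 | 11 10-14 | 12 14-22 | 10 22-30 |
Completion: 10=30  11=14  12=22  13=3  14=10
Turnaround (C−A): 10=19  11=5  12=11  13=3  14=10
Turnaround(11) = completion − arrival = 14 − 9 = 5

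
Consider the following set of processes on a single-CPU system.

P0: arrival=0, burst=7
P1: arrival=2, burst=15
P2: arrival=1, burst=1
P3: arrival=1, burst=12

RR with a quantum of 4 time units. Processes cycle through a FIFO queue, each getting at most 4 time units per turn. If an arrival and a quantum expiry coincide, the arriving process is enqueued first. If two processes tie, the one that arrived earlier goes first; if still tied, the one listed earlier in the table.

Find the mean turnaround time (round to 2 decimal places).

20.00

Schedule: | P0 0-4 | P2 4-5 | P3 5-9 | P1 9-13 | P0 13-16 | P3 16-20 | P1 20-24 | P3 24-28 | P1 28-35 |
Completion: P0=16  P1=35  P2=5  P3=28
Turnaround (C−A): P0=16  P1=33  P2=4  P3=27
Turnaround times: P0=16, P1=33, P2=4, P3=27
Average turnaround = (16+33+4+27) / 4 = 80/4 = 20.00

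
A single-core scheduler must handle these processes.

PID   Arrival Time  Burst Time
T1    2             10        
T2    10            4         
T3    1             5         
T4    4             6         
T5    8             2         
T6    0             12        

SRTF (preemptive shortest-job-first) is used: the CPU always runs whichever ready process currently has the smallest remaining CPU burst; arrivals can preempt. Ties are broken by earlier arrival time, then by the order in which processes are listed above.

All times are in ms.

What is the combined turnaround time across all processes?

Timeline: | T6 0-1 | T3 1-6 | T4 6-8 | T5 8-10 | T4 10-14 | T2 14-18 | T1 18-28 | T6 28-39 |
Completion: T1=28  T2=18  T3=6  T4=14  T5=10  T6=39
Turnaround = completion − arrival: T1=26, T2=8, T3=5, T4=10, T5=2, T6=39
Total turnaround = 26 + 8 + 5 + 10 + 2 + 39 = 90

90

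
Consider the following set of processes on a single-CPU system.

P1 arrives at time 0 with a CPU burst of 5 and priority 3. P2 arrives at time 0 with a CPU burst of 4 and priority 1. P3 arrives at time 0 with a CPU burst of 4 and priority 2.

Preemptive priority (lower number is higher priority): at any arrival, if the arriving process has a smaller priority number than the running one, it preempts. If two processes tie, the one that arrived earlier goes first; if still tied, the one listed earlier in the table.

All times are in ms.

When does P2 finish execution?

Schedule: | P2 0-4 | P3 4-8 | P1 8-13 |
Completion: P1=13  P2=4  P3=8

4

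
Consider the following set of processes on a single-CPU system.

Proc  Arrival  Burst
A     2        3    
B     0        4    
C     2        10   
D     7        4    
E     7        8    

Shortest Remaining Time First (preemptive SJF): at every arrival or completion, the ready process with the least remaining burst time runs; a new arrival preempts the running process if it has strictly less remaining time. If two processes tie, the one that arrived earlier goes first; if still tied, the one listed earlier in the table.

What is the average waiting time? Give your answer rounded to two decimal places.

4.60

Timeline: | B 0-4 | A 4-7 | D 7-11 | E 11-19 | C 19-29 |
Completion: A=7  B=4  C=29  D=11  E=19
Waiting times: A=2, B=0, C=17, D=0, E=4
Average waiting = (2+0+17+0+4) / 5 = 23/5 = 4.60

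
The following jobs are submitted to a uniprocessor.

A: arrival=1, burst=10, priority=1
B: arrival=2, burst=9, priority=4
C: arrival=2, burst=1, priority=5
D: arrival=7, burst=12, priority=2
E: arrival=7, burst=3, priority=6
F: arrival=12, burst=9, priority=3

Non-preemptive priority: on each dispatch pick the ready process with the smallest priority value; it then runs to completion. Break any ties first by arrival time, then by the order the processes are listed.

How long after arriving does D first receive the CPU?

4

Gantt: | idle 0-1 | A 1-11 | D 11-23 | F 23-32 | B 32-41 | C 41-42 | E 42-45 |
Completion: A=11  B=41  C=42  D=23  E=45  F=32
Turnaround (C−A): A=10  B=39  C=40  D=16  E=38  F=20
Response(D) = first start − arrival = 11 − 7 = 4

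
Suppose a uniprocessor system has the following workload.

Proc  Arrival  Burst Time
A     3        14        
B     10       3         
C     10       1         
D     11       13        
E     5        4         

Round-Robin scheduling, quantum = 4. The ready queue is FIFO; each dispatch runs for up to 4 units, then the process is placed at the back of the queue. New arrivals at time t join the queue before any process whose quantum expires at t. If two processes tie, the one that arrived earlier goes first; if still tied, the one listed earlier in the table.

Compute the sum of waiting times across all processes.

Schedule: | idle 0-3 | A 3-7 | E 7-11 | A 11-15 | B 15-18 | C 18-19 | D 19-23 | A 23-27 | D 27-31 | A 31-33 | D 33-38 |
Completion: A=33  B=18  C=19  D=38  E=11
Turnaround (C−A): A=30  B=8  C=9  D=27  E=6
Waiting = turnaround − burst: A=16, B=5, C=8, D=14, E=2
Total waiting = 16 + 5 + 8 + 14 + 2 = 45

45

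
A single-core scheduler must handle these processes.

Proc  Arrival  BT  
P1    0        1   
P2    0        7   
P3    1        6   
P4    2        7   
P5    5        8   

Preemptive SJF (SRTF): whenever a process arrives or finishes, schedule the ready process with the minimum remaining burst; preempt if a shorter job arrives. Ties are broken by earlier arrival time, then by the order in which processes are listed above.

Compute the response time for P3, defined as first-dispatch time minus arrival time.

Timeline: | P1 0-1 | P3 1-7 | P2 7-14 | P4 14-21 | P5 21-29 |
Completion: P1=1  P2=14  P3=7  P4=21  P5=29
Turnaround (C−A): P1=1  P2=14  P3=6  P4=19  P5=24
Response(P3) = first start − arrival = 1 − 1 = 0

0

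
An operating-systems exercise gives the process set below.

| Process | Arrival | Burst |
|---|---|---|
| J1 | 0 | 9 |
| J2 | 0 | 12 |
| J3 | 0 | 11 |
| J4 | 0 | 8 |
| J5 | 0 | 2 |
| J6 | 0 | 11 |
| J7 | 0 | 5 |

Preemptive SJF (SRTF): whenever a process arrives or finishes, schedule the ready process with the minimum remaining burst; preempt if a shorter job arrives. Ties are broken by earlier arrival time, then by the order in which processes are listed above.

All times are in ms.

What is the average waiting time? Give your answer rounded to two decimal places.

Timeline: | J5 0-2 | J7 2-7 | J4 7-15 | J1 15-24 | J3 24-35 | J6 35-46 | J2 46-58 |
Completion: J1=24  J2=58  J3=35  J4=15  J5=2  J6=46  J7=7
Waiting times: J1=15, J2=46, J3=24, J4=7, J5=0, J6=35, J7=2
Average waiting = (15+46+24+7+0+35+2) / 7 = 129/7 = 18.43

18.43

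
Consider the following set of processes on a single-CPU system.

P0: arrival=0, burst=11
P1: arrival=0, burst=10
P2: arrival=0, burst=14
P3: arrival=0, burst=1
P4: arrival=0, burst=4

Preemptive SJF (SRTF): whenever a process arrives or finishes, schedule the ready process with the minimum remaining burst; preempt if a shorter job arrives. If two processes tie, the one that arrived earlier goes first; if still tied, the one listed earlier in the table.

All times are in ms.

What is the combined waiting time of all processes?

47

Schedule: | P3 0-1 | P4 1-5 | P1 5-15 | P0 15-26 | P2 26-40 |
Completion: P0=26  P1=15  P2=40  P3=1  P4=5
Turnaround (C−A): P0=26  P1=15  P2=40  P3=1  P4=5
Waiting = turnaround − burst: P0=15, P1=5, P2=26, P3=0, P4=1
Total waiting = 15 + 5 + 26 + 0 + 1 = 47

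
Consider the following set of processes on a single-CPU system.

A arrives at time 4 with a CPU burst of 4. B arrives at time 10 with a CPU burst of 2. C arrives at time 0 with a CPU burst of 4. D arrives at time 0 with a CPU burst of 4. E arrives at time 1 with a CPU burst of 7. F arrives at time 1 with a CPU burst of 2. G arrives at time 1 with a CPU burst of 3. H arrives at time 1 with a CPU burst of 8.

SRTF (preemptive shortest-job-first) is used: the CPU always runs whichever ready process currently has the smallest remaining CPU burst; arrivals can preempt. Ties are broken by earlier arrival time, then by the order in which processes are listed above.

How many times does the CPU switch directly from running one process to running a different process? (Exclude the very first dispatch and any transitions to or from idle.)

9

Gantt: | C 0-1 | F 1-3 | C 3-6 | G 6-9 | D 9-10 | B 10-12 | D 12-15 | A 15-19 | E 19-26 | H 26-34 |
Completion: A=19  B=12  C=6  D=15  E=26  F=3  G=9  H=34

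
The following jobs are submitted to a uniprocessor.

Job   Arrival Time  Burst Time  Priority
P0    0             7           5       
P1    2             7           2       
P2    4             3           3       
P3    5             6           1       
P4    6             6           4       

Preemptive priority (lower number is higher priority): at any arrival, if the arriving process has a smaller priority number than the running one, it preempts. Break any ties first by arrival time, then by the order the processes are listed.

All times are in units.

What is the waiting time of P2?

11

Schedule: | P0 0-2 | P1 2-5 | P3 5-11 | P1 11-15 | P2 15-18 | P4 18-24 | P0 24-29 |
Completion: P0=29  P1=15  P2=18  P3=11  P4=24
Turnaround (C−A): P0=29  P1=13  P2=14  P3=6  P4=18
Waiting(P2) = turnaround − burst = 14 − 3 = 11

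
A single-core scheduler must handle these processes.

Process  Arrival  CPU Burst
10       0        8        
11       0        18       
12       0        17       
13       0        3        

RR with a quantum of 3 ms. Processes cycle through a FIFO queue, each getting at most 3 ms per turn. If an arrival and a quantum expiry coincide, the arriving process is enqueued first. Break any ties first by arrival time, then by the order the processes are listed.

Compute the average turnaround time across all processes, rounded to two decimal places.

Timeline: | 10 0-3 | 11 3-6 | 12 6-9 | 13 9-12 | 10 12-15 | 11 15-18 | 12 18-21 | 10 21-23 | 11 23-26 | 12 26-29 | 11 29-32 | 12 32-35 | 11 35-38 | 12 38-41 | 11 41-44 | 12 44-46 |
Completion: 10=23  11=44  12=46  13=12
Turnaround times: 10=23, 11=44, 12=46, 13=12
Average turnaround = (23+44+46+12) / 4 = 125/4 = 31.25

31.25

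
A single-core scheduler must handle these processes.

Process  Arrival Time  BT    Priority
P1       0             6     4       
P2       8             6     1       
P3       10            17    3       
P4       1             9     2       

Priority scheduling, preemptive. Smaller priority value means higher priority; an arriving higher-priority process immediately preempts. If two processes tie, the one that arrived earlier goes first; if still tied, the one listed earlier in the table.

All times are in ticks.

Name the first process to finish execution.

Schedule: | P1 0-1 | P4 1-8 | P2 8-14 | P4 14-16 | P3 16-33 | P1 33-38 |
Completion: P1=38  P2=14  P3=33  P4=16
Turnaround (C−A): P1=38  P2=6  P3=23  P4=15
Finish order: P2 → P4 → P3 → P1

P2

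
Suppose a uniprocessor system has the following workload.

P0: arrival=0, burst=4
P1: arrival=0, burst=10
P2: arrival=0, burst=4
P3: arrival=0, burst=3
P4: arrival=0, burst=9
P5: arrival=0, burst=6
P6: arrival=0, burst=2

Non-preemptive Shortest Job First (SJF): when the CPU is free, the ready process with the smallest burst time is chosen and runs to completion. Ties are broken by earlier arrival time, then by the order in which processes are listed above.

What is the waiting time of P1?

28

Gantt: | P6 0-2 | P3 2-5 | P0 5-9 | P2 9-13 | P5 13-19 | P4 19-28 | P1 28-38 |
Completion: P0=9  P1=38  P2=13  P3=5  P4=28  P5=19  P6=2
Turnaround (C−A): P0=9  P1=38  P2=13  P3=5  P4=28  P5=19  P6=2
Waiting(P1) = turnaround − burst = 38 − 10 = 28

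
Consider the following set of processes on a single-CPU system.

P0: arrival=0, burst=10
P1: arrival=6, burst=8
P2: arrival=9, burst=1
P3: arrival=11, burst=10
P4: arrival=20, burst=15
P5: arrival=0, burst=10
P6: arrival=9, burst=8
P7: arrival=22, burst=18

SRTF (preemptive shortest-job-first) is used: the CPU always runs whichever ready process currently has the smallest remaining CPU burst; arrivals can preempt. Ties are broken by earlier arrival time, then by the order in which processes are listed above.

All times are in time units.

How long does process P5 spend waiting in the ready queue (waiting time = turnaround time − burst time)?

Schedule: | P0 0-10 | P2 10-11 | P1 11-19 | P6 19-27 | P5 27-37 | P3 37-47 | P4 47-62 | P7 62-80 |
Completion: P0=10  P1=19  P2=11  P3=47  P4=62  P5=37  P6=27  P7=80
Turnaround (C−A): P0=10  P1=13  P2=2  P3=36  P4=42  P5=37  P6=18  P7=58
Waiting(P5) = turnaround − burst = 37 − 10 = 27

27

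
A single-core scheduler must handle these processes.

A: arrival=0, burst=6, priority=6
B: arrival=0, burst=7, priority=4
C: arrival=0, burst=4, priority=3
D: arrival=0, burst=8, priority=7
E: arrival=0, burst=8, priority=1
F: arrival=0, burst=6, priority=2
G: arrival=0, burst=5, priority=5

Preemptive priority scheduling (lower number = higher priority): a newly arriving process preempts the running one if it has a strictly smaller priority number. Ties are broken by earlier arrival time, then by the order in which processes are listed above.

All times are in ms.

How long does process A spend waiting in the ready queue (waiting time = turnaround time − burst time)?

Schedule: | E 0-8 | F 8-14 | C 14-18 | B 18-25 | G 25-30 | A 30-36 | D 36-44 |
Completion: A=36  B=25  C=18  D=44  E=8  F=14  G=30
Waiting(A) = turnaround − burst = 36 − 6 = 30

30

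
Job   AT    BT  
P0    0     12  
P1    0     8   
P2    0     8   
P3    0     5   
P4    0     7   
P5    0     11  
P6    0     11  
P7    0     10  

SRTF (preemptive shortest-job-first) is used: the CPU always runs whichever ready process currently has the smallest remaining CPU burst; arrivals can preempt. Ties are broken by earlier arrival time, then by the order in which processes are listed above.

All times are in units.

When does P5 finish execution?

49

Gantt: | P3 0-5 | P4 5-12 | P1 12-20 | P2 20-28 | P7 28-38 | P5 38-49 | P6 49-60 | P0 60-72 |
Completion: P0=72  P1=20  P2=28  P3=5  P4=12  P5=49  P6=60  P7=38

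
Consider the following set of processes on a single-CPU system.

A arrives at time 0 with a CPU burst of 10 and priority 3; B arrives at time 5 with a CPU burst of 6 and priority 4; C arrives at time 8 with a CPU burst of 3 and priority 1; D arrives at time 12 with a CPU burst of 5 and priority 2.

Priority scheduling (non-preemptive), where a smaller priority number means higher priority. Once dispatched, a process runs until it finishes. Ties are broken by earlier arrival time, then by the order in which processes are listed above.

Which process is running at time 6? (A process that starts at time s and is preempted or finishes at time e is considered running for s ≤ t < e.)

A

Schedule: | A 0-10 | C 10-13 | D 13-18 | B 18-24 |
Completion: A=10  B=24  C=13  D=18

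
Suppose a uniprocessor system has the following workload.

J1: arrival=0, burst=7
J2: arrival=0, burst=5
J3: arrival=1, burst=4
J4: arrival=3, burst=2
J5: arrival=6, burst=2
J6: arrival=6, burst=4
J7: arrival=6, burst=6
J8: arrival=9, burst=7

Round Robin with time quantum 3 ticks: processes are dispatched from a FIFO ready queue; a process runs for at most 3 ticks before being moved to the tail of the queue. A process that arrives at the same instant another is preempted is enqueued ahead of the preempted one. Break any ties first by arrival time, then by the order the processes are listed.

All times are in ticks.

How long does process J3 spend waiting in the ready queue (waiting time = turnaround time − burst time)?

Gantt: | J1 0-3 | J2 3-6 | J3 6-9 | J4 9-11 | J1 11-14 | J5 14-16 | J6 16-19 | J7 19-22 | J2 22-24 | J8 24-27 | J3 27-28 | J1 28-29 | J6 29-30 | J7 30-33 | J8 33-37 |
Completion: J1=29  J2=24  J3=28  J4=11  J5=16  J6=30  J7=33  J8=37
Waiting(J3) = turnaround − burst = 27 − 4 = 23

23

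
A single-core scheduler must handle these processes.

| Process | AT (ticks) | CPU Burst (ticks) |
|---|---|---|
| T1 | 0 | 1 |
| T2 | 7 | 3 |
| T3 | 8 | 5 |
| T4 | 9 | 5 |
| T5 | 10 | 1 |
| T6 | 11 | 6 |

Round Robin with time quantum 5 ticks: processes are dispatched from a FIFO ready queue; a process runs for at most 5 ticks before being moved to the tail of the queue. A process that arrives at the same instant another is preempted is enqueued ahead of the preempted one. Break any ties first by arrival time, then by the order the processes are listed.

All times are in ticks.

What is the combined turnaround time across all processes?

49

Timeline: | T1 0-1 | idle 1-7 | T2 7-10 | T3 10-15 | T4 15-20 | T5 20-21 | T6 21-27 |
Completion: T1=1  T2=10  T3=15  T4=20  T5=21  T6=27
Turnaround (C−A): T1=1  T2=3  T3=7  T4=11  T5=11  T6=16
Turnaround = completion − arrival: T1=1, T2=3, T3=7, T4=11, T5=11, T6=16
Total turnaround = 1 + 3 + 7 + 11 + 11 + 16 = 49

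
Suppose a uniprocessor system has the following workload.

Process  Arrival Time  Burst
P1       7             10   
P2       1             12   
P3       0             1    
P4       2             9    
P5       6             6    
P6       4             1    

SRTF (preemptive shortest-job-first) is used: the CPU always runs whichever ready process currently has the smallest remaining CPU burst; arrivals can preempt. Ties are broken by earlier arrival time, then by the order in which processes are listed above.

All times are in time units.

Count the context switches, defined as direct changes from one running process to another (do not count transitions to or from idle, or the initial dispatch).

7

Schedule: | P3 0-1 | P2 1-2 | P4 2-4 | P6 4-5 | P4 5-12 | P5 12-18 | P1 18-28 | P2 28-39 |
Completion: P1=28  P2=39  P3=1  P4=12  P5=18  P6=5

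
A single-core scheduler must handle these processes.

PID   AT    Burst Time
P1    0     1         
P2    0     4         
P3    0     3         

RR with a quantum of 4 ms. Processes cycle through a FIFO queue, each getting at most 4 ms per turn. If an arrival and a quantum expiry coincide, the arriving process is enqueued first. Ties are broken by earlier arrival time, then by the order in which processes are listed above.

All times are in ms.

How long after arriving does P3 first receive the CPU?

5

Gantt: | P1 0-1 | P2 1-5 | P3 5-8 |
Completion: P1=1  P2=5  P3=8
Turnaround (C−A): P1=1  P2=5  P3=8
Response(P3) = first start − arrival = 5 − 0 = 5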